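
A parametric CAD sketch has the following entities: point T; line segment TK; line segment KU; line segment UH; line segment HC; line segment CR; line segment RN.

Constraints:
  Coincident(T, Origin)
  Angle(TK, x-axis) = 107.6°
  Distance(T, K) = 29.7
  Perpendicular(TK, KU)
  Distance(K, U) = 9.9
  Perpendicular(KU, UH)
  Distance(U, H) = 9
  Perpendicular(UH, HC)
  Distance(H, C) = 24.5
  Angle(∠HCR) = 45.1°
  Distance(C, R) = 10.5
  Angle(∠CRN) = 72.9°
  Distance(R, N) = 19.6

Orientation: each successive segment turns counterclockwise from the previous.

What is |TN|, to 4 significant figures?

11.02

∠HCR = 45.1° gives CR at 152.5° from the x-axis; with |CR| = 10.5, R = (-1.656, 28.99). ∠CRN = 72.9° gives RN at -100.4° from the x-axis; with |RN| = 19.6, N = (-5.194, 9.716). Then |TN| = |N − T| = 11.02.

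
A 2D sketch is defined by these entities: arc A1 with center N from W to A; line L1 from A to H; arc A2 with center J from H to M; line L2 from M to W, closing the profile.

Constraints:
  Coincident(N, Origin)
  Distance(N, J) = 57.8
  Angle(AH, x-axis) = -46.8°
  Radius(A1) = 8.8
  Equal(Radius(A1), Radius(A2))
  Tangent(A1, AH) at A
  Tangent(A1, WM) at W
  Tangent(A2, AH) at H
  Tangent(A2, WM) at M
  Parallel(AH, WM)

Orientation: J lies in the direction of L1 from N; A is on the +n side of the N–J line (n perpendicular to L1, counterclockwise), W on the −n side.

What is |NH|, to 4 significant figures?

58.47

The slot axis is L1's direction at -46.8°, so u = (cos -46.8°, sin -46.8°) = (0.6845, -0.7290) and n = (−sin -46.8°, cos -46.8°) = (0.7290, 0.6845). N is at the origin and J lies 57.8 along u from N, so J = 57.8·u = (39.57, -42.13). Tangency of A1 to both parallel lines with radius 8.8 puts A and W at N ± 8.8·n: A = (6.415, 6.024), W = (-6.415, -6.024). Equal radii place H and M the same way about J: H = J + 8.8·n = (45.98, -36.11), M = J − 8.8·n = (33.15, -48.16). Then |NH| = |H − N| = 58.47.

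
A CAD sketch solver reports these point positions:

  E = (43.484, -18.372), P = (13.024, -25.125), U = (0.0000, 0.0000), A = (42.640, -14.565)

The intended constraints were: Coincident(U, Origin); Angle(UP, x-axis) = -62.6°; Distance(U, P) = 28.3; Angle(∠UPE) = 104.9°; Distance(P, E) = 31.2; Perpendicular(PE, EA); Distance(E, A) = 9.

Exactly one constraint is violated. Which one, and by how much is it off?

Distance(E, A) = 9 — off by 5.10.

U = (0.00, 0.00) ✓; UP at -62.60° ✓; |UP| = 28.30 ✓; ∠UPE = 104.9° ✓; |PE| = 31.20 ✓; ∠(PE, EA) = 90.00° ✓; |EA| = 3.899 ✗.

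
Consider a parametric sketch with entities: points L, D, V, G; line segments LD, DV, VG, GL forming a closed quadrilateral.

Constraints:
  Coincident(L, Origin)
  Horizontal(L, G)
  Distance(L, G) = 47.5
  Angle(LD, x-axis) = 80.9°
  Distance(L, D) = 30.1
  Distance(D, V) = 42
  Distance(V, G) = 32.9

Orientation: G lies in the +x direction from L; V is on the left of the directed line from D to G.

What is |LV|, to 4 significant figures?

57.07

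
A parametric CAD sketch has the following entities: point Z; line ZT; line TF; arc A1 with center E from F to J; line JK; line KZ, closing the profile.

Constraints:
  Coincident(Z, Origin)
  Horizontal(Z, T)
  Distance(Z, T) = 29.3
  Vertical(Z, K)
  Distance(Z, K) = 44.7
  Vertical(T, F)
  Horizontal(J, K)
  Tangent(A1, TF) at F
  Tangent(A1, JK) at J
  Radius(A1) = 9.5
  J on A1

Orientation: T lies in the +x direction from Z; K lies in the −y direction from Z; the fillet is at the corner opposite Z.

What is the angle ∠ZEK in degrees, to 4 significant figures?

86.27°

ZK is vertical with |ZK| = 44.7 and K on the −y side, so K = (0.000, -44.70). The virtual corner opposite Z is at (29.30, -44.70). Since A1 is tangent to TF there, EF ⟂ TF and tangency of A1 to JK means the radius EJ is perpendicular to JK, with radius 9.5, so the center E sits 9.5 in from both sides at E = (19.80, -35.20). Then cos ∠ZEK = EZ·EK / (|EZ||EK|), giving 86.27°.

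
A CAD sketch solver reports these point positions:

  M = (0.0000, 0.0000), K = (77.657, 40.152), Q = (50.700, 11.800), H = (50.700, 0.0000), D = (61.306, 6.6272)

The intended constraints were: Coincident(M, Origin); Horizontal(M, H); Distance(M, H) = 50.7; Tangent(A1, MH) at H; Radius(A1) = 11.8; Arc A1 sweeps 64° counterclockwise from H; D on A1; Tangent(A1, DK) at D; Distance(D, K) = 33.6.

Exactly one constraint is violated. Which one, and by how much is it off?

Distance(D, K) = 33.6 — off by 3.70.

M = (0.00, 0.00) ✓; M.y = 0.00, H.y = 0.00 ✓; |MH| = 50.70 ✓; ∠(QH, HM) = 90.00° ✓; |QH| = 11.80 ✓; bearing(Q→D) − bearing(Q→H) = 64.00° ✓; |QD| = 11.80 ✓; ∠(QD, DK) = 90.00° ✓; |DK| = 37.30 ✗.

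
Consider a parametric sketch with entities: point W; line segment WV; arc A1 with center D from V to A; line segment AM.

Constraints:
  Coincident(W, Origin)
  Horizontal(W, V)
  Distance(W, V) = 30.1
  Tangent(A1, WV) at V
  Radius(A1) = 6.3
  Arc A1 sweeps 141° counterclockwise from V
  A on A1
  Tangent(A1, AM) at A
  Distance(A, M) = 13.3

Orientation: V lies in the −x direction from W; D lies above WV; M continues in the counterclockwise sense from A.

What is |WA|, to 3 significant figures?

28.4

W is at the origin; W and V share the same y with |WV| = 30.1 and V on the −x side, so V = (-30.1, 0.00). The tangent condition forces DV to be normal to WV, so D = V + (0, 6.3) = (-30.1, 6.30). On A1, V sits at bearing -90° from D; a 141° counterclockwise sweep puts A at bearing 51°, so A = D + 6.3·(cos 51°, sin 51°) = (-26.1, 11.2). Then |WA| = |A − W| = 28.4.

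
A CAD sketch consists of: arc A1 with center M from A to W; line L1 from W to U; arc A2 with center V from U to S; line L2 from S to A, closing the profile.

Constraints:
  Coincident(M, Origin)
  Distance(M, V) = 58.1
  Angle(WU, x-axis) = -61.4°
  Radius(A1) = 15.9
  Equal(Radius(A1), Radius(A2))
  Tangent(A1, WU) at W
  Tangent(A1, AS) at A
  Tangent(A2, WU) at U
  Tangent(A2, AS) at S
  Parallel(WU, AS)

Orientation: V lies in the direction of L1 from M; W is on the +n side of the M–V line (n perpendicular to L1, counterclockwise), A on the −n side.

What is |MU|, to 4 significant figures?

60.24

The slot axis is L1's direction at -61.4°, so u = (cos -61.4°, sin -61.4°) = (0.4787, -0.8780) and n = (−sin -61.4°, cos -61.4°) = (0.8780, 0.4787). M is at the origin and V lies 58.1 along u from M, so V = 58.1·u = (27.81, -51.01). Tangency of A1 to both parallel lines with radius 15.9 puts W and A at M ± 15.9·n: W = (13.96, 7.611), A = (-13.96, -7.611). Equal radii place U and S the same way about V: U = V + 15.9·n = (41.77, -43.40), S = V − 15.9·n = (13.85, -58.62). Then |MU| = |U − M| = 60.24.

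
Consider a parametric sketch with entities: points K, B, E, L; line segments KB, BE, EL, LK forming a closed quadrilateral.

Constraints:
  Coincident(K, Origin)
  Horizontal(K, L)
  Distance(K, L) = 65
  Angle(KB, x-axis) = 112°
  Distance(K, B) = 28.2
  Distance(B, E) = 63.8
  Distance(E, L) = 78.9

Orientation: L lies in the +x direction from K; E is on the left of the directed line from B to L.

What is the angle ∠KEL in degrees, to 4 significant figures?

48.39°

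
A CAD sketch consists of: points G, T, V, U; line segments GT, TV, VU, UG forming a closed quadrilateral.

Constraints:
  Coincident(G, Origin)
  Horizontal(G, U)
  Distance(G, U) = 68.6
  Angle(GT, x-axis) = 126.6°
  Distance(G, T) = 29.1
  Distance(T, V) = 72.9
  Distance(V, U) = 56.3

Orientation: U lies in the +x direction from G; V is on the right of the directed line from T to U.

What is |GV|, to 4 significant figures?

43.81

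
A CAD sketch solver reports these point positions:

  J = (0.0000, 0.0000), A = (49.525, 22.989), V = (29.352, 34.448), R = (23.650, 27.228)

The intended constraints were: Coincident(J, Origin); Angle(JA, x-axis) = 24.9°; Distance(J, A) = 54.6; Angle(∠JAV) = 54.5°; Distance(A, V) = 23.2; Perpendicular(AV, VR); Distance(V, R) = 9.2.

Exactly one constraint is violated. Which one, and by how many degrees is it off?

Perpendicular(AV, VR) — off by 8.70°.

J = (0.00, 0.00) ✓; JA at 24.90° ✓; |JA| = 54.60 ✓; ∠JAV = 54.50° ✓; |AV| = 23.20 ✓; ∠(AV, VR) = 81.30° ✗; |VR| = 9.200 ✓.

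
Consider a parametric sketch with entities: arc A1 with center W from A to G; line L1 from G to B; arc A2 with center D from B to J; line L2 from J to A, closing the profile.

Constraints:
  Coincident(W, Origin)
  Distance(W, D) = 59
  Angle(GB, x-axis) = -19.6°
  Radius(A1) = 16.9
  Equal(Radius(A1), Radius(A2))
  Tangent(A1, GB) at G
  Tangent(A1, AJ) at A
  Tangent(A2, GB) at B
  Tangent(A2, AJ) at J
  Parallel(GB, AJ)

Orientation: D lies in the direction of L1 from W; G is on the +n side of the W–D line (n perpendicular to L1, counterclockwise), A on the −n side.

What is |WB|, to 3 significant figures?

61.4

The slot axis is L1's direction at -19.6°, so u = (cos -19.6°, sin -19.6°) = (0.942, -0.335) and n = (−sin -19.6°, cos -19.6°) = (0.335, 0.942). W is at the origin and D lies 59.0 along u from W, so D = 59.0·u = (55.6, -19.8). Tangency of A1 to both parallel lines with radius 16.9 puts G and A at W ± 16.9·n: G = (5.67, 15.9), A = (-5.67, -15.9). Equal radii place B and J the same way about D: B = D + 16.9·n = (61.3, -3.87), J = D − 16.9·n = (49.9, -35.7). Then |WB| = |B − W| = 61.4.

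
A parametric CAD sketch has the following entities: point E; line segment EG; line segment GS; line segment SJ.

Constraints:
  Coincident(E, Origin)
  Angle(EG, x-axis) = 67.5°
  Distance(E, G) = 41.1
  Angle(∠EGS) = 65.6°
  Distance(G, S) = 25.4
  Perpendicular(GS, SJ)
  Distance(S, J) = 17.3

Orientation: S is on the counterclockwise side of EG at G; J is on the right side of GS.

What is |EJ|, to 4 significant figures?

55.37

∠EGS = 65.6°, so GS runs at 67.5° + (180° − 65.6°) = 181.9° from the x-axis; with |GS| = 25.4, S = G + 25.4·(cos 181.9°, sin 181.9°) = (-9.658, 37.13). GS is perpendicular to SJ; with |SJ| = 17.3 on the right of GS, J = S + 17.3·(-0.03316, 0.9995) = (-10.23, 54.42). Then |EJ| = |J − E| = 55.37.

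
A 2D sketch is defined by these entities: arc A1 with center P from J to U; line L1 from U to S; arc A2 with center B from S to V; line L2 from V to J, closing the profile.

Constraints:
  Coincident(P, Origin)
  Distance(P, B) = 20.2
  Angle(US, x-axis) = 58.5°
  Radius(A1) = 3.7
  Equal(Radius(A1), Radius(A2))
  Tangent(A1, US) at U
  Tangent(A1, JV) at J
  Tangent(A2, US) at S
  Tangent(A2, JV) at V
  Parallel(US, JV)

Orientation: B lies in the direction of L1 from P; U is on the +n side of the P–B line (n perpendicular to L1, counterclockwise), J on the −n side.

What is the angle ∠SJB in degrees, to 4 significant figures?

9.740°

Tangency of A1 to both parallel lines with radius 3.7 puts U and J at P ± 3.7·n: U = (-3.155, 1.933), J = (3.155, -1.933). Equal radii place S and V the same way about B: S = B + 3.7·n = (7.400, 19.16), V = B − 3.7·n = (13.71, 15.29). Then cos ∠SJB = JS·JB / (|JS||JB|), giving 9.740°.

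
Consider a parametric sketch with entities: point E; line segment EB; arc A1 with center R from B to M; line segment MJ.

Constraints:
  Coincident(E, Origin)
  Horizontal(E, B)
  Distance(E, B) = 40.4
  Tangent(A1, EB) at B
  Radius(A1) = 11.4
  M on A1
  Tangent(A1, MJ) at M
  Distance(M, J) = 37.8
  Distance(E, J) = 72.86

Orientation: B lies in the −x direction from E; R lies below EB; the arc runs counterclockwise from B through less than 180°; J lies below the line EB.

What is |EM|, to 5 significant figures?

52.831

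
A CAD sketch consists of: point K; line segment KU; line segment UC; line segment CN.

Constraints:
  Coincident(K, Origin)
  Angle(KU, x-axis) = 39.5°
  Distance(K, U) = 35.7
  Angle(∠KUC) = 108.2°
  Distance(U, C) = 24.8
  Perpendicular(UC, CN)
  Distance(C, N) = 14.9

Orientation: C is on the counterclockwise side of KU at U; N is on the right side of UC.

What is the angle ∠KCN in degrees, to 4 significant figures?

133.3°

∠KUC = 108.2°, so UC runs at 39.5° + (180° − 108.2°) = 111.3° from the x-axis; with |UC| = 24.8, C = U + 24.8·(cos 111.3°, sin 111.3°) = (18.54, 45.81). The perpendicularity gives CN at right angles to UC; with |CN| = 14.9 on the right of UC, N = C + 14.9·(0.9317, 0.3633) = (32.42, 51.23). Then cos ∠KCN = CK·CN / (|CK||CN|), giving 133.3°.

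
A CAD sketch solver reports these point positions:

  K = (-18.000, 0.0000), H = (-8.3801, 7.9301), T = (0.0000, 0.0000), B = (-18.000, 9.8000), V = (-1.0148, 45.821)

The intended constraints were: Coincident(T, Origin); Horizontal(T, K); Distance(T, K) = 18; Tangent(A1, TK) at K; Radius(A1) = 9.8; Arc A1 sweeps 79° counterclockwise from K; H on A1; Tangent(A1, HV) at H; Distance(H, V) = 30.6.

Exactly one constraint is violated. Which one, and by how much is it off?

Distance(H, V) = 30.6 — off by 8.00.

T = (0.00, 0.00) ✓; T.y = 0.00, K.y = 0.00 ✓; |TK| = 18.00 ✓; ∠(BK, KT) = 90.00° ✓; |BK| = 9.800 ✓; bearing(B→H) − bearing(B→K) = 79.00° ✓; |BH| = 9.800 ✓; ∠(BH, HV) = 90.00° ✓; |HV| = 38.60 ✗.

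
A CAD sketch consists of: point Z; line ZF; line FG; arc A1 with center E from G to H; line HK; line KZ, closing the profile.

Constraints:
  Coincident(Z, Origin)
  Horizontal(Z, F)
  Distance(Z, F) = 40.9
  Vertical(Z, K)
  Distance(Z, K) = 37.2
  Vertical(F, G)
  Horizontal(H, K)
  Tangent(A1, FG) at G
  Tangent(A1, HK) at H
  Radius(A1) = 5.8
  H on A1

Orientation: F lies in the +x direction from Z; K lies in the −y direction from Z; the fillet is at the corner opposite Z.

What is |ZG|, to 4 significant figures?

51.56

The virtual corner opposite Z is at (40.90, -37.20). Since A1 is tangent to FG there, EG ⟂ FG and since A1 is tangent to HK there, EH ⟂ HK, with radius 5.8, so the center E sits 5.8 in from both sides at E = (35.10, -31.40). That places the tangent points at G = (40.90, -31.40) on FG and H = (35.10, -37.20) on HK. Then |ZG| = |G − Z| = 51.56.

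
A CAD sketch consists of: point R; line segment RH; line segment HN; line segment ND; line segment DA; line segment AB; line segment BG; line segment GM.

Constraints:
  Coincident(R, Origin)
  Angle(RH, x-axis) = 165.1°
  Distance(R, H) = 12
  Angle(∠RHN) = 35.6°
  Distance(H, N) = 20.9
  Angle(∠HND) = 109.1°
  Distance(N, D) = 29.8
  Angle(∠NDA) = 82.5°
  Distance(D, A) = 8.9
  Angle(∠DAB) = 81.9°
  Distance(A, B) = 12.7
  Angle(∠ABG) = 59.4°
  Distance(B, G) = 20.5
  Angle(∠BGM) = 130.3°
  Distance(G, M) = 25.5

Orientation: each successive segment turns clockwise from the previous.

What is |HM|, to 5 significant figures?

68.495

R is at the origin; RH runs at 165.1° with length 12.0, so H = (-11.597, 3.0856). ∠RHN = 35.6° gives HN at 20.700° from the x-axis; with |HN| = 20.9, N = (7.9543, 10.473). ∠HND = 109.1° gives ND at -50.200° from the x-axis; with |ND| = 29.8, D = (27.030, -12.422). ∠NDA = 82.5° gives DA at -147.70° from the x-axis; with |DA| = 8.9, A = (19.507, -17.177). ∠DAB = 81.9° gives AB at 114.20° from the x-axis; with |AB| = 12.7, B = (14.301, -5.5934). ∠ABG = 59.4° gives BG at -6.4000° from the x-axis; with |BG| = 20.5, G = (34.673, -7.8786). ∠BGM = 130.3° gives GM at -56.100° from the x-axis; with |GM| = 25.5, M = (48.895, -29.044). Then |HM| = |M − H| = 68.495.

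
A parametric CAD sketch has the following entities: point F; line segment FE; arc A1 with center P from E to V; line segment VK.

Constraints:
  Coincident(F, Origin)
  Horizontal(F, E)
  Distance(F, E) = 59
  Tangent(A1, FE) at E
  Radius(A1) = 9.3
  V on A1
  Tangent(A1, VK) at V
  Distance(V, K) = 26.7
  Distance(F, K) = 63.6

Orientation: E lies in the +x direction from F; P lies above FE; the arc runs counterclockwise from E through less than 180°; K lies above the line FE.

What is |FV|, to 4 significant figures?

68.29

Checks: |PV| = 9.300 ✓; ∠(PV, VK) = 90.00° ✓; |VK| = 26.70 ✓; |FK| = 63.60 ✓.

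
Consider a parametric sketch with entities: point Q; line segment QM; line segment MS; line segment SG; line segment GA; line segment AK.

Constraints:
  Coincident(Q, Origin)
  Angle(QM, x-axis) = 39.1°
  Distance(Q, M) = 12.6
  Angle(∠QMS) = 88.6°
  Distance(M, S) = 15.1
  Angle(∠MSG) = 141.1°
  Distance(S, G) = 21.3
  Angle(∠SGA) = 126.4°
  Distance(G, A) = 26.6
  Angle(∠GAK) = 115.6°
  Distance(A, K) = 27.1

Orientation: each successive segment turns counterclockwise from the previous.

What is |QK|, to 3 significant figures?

38.4

Q is at the origin; QM runs at 39.1° with length 12.6, so M = (9.78, 7.95). ∠QMS = 88.6° gives MS at 130° from the x-axis; with |MS| = 15.1, S = (-0.0285, 19.4). ∠MSG = 141.1° gives SG at 169° from the x-axis; with |SG| = 21.3, G = (-21.0, 23.3). ∠SGA = 126.4° gives GA at -137° from the x-axis; with |GA| = 26.6, A = (-40.4, 5.21). ∠GAK = 115.6° gives AK at -72.6° from the x-axis; with |AK| = 27.1, K = (-32.3, -20.7). Then |QK| = |K − Q| = 38.4.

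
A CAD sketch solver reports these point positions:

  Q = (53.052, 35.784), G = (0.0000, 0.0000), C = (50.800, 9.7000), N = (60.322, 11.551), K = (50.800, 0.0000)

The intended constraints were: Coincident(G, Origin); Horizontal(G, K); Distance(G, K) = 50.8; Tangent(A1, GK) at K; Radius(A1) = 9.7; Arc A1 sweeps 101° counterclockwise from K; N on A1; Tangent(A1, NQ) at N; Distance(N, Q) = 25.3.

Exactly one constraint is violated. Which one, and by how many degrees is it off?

Tangent(A1, NQ) at N — off by 5.70°.

G = (0.00, 0.00) ✓; G.y = 0.00, K.y = 0.00 ✓; |GK| = 50.80 ✓; ∠(CK, KG) = 90.00° ✓; |CK| = 9.700 ✓; bearing(C→N) − bearing(C→K) = 101.0° ✓; |CN| = 9.700 ✓; ∠(CN, NQ) = 84.30° ✗; |NQ| = 25.30 ✓.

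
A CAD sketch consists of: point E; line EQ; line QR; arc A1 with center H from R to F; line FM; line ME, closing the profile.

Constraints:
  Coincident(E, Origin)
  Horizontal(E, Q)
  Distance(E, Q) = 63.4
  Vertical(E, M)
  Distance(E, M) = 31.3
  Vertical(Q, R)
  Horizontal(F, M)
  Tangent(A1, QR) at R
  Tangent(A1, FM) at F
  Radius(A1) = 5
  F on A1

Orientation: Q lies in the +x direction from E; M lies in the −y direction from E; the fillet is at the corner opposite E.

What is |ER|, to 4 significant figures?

68.64

E is at the origin; EQ is horizontal with |EQ| = 63.4 and Q on the +x side, so Q = (63.40, 0.000). E and M share the same x with |EM| = 31.3 and M on the −y side, so M = (0.000, -31.30). The virtual corner opposite E is at (63.40, -31.30). A1 meets QR tangentially, so HR is at right angles to QR and A1 meets FM tangentially, so HF is at right angles to FM, with radius 5.0, so the center H sits 5.0 in from both sides at H = (58.40, -26.30). That places the tangent points at R = (63.40, -26.30) on QR and F = (58.40, -31.30) on FM. Then |ER| = |R − E| = 68.64.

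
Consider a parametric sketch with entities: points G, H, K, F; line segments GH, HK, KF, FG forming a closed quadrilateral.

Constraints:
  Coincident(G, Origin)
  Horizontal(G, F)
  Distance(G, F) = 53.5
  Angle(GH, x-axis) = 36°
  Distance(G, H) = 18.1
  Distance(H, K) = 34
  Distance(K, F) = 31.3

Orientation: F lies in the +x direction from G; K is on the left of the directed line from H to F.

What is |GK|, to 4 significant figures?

52.09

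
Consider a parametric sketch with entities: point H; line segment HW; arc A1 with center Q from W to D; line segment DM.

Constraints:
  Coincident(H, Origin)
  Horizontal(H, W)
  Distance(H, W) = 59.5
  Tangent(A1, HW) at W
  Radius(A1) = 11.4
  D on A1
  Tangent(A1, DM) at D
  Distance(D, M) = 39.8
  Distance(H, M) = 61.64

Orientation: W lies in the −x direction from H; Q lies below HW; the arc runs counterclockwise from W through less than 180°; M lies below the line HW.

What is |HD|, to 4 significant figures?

70.28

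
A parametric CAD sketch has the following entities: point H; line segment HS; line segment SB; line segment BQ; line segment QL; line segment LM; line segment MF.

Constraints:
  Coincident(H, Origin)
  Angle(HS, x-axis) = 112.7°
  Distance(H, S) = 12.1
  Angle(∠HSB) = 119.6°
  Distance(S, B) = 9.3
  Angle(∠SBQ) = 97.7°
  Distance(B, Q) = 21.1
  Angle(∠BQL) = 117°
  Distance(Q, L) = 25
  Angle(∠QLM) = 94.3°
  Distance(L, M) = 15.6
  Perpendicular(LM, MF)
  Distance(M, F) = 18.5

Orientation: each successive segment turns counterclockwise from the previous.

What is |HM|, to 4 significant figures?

17.51

H is at the origin; HS runs at 112.7° with length 12.1, so S = (-4.669, 11.16). ∠HSB = 119.6° gives SB at 173.1° from the x-axis; with |SB| = 9.3, B = (-13.90, 12.28). ∠SBQ = 97.7° gives BQ at -104.6° from the x-axis; with |BQ| = 21.1, Q = (-19.22, -8.139). ∠BQL = 117.0° gives QL at -41.60° from the x-axis; with |QL| = 25.0, L = (-0.5258, -24.74). ∠QLM = 94.3° gives LM at 44.10° from the x-axis; with |LM| = 15.6, M = (10.68, -13.88). Then |HM| = |M − H| = 17.51.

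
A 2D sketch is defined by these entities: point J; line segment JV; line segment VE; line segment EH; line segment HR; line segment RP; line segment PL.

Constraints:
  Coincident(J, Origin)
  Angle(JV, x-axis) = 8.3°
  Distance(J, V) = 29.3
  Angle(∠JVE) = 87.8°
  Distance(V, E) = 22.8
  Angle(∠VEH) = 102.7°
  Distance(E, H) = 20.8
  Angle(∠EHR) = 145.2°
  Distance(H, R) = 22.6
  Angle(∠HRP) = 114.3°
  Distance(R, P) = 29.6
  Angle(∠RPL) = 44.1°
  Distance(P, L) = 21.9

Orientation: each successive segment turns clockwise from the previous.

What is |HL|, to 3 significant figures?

23.8

J is at the origin; JV runs at 8.3° with length 29.3, so V = (29.0, 4.23). ∠JVE = 87.8° gives VE at -83.9° from the x-axis; with |VE| = 22.8, E = (31.4, -18.4). ∠VEH = 102.7° gives EH at -161° from the x-axis; with |EH| = 20.8, H = (11.7, -25.1). ∠EHR = 145.2° gives HR at 164° from the x-axis; with |HR| = 22.6, R = (-10.0, -18.9). ∠HRP = 114.3° gives RP at 98.3° from the x-axis; with |RP| = 29.6, P = (-14.3, 10.4). ∠RPL = 44.1° gives PL at -37.6° from the x-axis; with |PL| = 21.9, L = (3.08, -2.99). Then |HL| = |L − H| = 23.8.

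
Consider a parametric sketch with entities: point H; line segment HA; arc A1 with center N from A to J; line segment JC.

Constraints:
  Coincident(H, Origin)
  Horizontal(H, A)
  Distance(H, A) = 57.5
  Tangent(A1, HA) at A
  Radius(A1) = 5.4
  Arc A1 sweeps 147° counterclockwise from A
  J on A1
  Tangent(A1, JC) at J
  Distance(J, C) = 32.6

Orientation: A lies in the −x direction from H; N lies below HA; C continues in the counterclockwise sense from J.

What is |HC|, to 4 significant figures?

43.15

On A1, A sits at bearing 90° from N; a 147° counterclockwise sweep puts J at bearing 237°, so J = N + 5.4·(cos 237°, sin 237°) = (-60.44, -9.929). The tangent condition forces NJ to be normal to JC, so JC runs along (−sin 237°, cos 237°); with |JC| = 32.6, C = (-33.10, -27.68). Then |HC| = |C − H| = 43.15.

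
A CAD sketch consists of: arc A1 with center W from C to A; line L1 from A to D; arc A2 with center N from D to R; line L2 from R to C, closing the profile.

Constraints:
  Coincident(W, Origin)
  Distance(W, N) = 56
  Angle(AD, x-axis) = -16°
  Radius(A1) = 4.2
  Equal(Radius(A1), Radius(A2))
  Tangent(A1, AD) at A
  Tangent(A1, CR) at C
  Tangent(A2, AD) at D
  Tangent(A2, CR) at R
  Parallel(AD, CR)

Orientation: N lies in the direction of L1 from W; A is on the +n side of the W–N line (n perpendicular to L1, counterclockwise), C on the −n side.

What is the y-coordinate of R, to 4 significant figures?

-19.47

The slot axis is L1's direction at -16.0°, so u = (cos -16.0°, sin -16.0°) = (0.9613, -0.2756) and n = (−sin -16.0°, cos -16.0°) = (0.2756, 0.9613). W is at the origin and N lies 56.0 along u from W, so N = 56.0·u = (53.83, -15.44). Tangency of A1 to both parallel lines with radius 4.2 puts A and C at W ± 4.2·n: A = (1.158, 4.037), C = (-1.158, -4.037). Equal radii place D and R the same way about N: D = N + 4.2·n = (54.99, -11.40), R = N − 4.2·n = (52.67, -19.47). So R.y = -19.47.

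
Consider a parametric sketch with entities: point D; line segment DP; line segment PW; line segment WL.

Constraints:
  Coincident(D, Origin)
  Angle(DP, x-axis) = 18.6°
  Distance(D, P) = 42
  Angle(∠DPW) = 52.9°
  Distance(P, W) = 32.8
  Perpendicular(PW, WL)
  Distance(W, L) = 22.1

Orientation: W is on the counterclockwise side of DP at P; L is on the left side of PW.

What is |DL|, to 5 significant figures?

13.626

D is at the origin; DP runs at 18.6° with length 42.0, so P = 42.0·(cos 18.6°, sin 18.6°) = (39.806, 13.396). ∠DPW = 52.9°, so PW runs at 18.6° + (180° − 52.9°) = 145.70° from the x-axis; with |PW| = 32.8, W = P + 32.8·(cos 145.70°, sin 145.70°) = (12.710, 31.880). PW ⟂ WL; with |WL| = 22.1 on the left of PW, L = W + 22.1·(-0.56353, -0.82610) = (0.25632, 13.623). Then |DL| = |L − D| = 13.626.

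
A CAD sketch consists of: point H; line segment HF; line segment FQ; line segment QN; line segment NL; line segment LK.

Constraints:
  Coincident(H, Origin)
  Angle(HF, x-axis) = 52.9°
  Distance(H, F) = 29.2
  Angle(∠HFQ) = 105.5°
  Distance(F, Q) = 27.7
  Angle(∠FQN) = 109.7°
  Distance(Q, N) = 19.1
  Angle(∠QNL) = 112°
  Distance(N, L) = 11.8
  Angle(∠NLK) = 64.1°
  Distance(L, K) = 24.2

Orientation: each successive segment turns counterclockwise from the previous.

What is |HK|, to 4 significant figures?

36.87

∠QNL = 112.0° gives NL at -94.30° from the x-axis; with |NL| = 11.8, L = (-18.29, 27.72). ∠NLK = 64.1° gives LK at 21.60° from the x-axis; with |LK| = 24.2, K = (4.209, 36.63). Then |HK| = |K − H| = 36.87.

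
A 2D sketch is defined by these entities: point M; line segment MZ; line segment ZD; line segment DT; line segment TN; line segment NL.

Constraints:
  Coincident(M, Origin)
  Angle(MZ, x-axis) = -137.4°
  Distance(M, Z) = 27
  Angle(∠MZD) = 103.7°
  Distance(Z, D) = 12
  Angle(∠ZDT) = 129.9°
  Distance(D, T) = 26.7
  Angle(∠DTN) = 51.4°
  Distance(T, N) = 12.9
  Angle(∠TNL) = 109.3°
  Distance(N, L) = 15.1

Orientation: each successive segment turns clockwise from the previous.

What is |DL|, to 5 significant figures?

6.7292

M is at the origin; MZ runs at -137.4° with length 27.0, so Z = (-19.875, -18.276). ∠MZD = 103.7° gives ZD at 146.30° from the x-axis; with |ZD| = 12.0, D = (-29.858, -11.618). ∠ZDT = 129.9° gives DT at 96.200° from the x-axis; with |DT| = 26.7, T = (-32.742, 14.926). ∠DTN = 51.4° gives TN at -32.400° from the x-axis; with |TN| = 12.9, N = (-21.850, 8.0141). ∠TNL = 109.3° gives NL at -103.10° from the x-axis; with |NL| = 15.1, L = (-25.272, -6.6929). Then |DL| = |L − D| = 6.7292.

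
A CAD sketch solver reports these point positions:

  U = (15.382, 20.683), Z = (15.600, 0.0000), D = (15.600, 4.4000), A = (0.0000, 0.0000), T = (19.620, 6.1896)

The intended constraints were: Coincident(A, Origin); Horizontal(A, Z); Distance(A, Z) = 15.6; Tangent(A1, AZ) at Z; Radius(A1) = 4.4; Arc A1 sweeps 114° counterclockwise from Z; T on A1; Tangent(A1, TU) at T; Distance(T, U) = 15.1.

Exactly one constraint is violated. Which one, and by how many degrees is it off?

Tangent(A1, TU) at T — off by 7.70°.

A = (0.00, 0.00) ✓; A.y = 0.00, Z.y = 0.00 ✓; |AZ| = 15.60 ✓; ∠(DZ, ZA) = 90.00° ✓; |DZ| = 4.400 ✓; bearing(D→T) − bearing(D→Z) = 114.0° ✓; |DT| = 4.400 ✓; ∠(DT, TU) = 97.70° ✗; |TU| = 15.10 ✓.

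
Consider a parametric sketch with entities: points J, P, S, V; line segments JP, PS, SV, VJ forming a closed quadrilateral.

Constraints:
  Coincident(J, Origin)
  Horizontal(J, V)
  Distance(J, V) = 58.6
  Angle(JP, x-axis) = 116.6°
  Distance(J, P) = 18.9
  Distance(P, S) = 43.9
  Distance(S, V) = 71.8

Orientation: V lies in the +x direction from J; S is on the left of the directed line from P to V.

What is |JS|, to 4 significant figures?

56.77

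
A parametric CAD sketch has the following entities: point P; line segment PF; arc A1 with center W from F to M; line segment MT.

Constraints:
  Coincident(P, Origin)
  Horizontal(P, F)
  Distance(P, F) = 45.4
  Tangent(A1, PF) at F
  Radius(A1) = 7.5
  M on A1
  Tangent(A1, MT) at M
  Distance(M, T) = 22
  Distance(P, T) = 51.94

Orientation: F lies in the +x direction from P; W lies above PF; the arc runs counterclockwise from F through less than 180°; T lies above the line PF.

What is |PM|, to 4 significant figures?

53.21

Checks: ∠(WF, FP) = 90.00° ✓; |WM| = 7.500 ✓; ∠(WM, MT) = 90.00° ✓; |MT| = 22.00 ✓; |PT| = 51.94 ✓.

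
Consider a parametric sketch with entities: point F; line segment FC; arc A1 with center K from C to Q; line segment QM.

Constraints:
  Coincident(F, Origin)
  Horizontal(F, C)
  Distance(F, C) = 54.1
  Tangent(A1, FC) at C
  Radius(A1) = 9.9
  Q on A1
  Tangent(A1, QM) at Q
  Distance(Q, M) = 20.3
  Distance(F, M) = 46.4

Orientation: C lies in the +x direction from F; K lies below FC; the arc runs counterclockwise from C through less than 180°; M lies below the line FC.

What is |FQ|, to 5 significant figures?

45.210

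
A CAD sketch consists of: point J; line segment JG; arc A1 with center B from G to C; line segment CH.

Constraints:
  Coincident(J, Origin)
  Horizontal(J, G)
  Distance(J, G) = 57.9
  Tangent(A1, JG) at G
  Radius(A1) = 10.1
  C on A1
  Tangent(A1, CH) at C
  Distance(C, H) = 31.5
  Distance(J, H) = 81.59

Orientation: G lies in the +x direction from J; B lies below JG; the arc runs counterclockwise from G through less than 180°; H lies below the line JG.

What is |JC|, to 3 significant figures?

52.9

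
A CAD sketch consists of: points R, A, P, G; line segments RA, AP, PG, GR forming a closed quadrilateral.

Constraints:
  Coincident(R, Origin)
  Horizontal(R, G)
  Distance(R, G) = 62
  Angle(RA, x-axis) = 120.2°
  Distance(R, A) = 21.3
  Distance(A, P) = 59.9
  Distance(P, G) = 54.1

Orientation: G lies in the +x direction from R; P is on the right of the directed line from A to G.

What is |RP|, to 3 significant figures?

38.6

Checks: |AP| = 59.90 ✓; |PG| = 54.10 ✓.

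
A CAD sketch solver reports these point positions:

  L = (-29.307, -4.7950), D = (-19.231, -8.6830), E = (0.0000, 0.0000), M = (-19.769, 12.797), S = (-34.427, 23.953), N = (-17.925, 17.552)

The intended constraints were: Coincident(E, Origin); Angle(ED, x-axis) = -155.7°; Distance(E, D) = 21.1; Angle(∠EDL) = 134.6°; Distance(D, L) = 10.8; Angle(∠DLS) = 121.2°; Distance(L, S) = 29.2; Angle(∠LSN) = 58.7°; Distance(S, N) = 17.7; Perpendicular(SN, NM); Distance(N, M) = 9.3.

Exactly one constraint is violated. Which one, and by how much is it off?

Distance(N, M) = 9.3 — off by 4.20.

E = (0.00, 0.00) ✓; ED at -155.7° ✓; |ED| = 21.10 ✓; ∠EDL = 134.6° ✓; |DL| = 10.80 ✓; ∠DLS = 121.2° ✓; |LS| = 29.20 ✓; ∠LSN = 58.70° ✓; |SN| = 17.70 ✓; ∠(SN, NM) = 90.00° ✓; |NM| = 5.100 ✗.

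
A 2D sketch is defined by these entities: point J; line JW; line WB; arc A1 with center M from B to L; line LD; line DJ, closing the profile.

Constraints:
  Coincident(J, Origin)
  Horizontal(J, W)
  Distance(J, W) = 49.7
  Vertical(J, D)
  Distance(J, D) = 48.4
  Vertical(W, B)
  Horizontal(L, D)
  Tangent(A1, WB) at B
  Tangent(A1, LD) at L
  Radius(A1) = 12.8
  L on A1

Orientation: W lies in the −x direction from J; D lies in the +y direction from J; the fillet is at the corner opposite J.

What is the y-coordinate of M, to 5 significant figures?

35.600

J is at the origin; JW is horizontal with |JW| = 49.7 and W on the −x side, so W = (-49.700, 0.0000). JD is vertical with |JD| = 48.4 and D on the +y side, so D = (0.0000, 48.400). The virtual corner opposite J is at (-49.700, 48.400). Since A1 is tangent to WB there, MB ⟂ WB and tangency of A1 to LD means the radius ML is perpendicular to LD, with radius 12.8, so the center M sits 12.8 in from both sides at M = (-36.900, 35.600). So M.y = 35.600.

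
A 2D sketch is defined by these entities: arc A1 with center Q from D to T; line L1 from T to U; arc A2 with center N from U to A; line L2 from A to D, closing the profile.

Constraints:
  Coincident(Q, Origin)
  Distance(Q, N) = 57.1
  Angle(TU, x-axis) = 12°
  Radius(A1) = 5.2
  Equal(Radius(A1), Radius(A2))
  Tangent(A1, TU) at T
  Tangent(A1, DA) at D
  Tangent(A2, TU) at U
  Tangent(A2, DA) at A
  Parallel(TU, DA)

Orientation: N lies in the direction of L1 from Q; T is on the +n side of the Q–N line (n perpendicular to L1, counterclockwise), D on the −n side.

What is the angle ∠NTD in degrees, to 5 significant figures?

84.797°

The slot axis is L1's direction at 12.0°, so u = (cos 12.0°, sin 12.0°) = (0.97815, 0.20791) and n = (−sin 12.0°, cos 12.0°) = (-0.20791, 0.97815). Q is at the origin and N lies 57.1 along u from Q, so N = 57.1·u = (55.852, 11.872). Tangency of A1 to both parallel lines with radius 5.2 puts T and D at Q ± 5.2·n: T = (-1.0811, 5.0864), D = (1.0811, -5.0864). Then cos ∠NTD = TN·TD / (|TN||TD|), giving 84.797°.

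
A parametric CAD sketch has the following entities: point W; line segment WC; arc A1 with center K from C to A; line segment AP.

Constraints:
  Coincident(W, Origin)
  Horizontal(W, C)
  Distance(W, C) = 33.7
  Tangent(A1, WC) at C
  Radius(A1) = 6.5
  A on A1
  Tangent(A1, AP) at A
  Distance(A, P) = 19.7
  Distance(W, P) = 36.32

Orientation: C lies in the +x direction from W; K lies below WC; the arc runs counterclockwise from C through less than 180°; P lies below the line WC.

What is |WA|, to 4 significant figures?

27.87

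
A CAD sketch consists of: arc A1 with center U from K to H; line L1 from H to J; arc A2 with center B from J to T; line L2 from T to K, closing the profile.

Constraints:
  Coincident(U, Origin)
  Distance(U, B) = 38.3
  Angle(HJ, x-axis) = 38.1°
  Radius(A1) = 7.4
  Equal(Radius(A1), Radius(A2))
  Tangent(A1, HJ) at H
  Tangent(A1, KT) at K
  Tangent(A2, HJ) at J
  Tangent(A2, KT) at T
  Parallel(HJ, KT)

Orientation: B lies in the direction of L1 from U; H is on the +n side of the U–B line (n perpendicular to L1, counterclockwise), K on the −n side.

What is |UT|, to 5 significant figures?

39.008

Tangency of A1 to both parallel lines with radius 7.4 puts H and K at U ± 7.4·n: H = (-4.5661, 5.8233), K = (4.5661, -5.8233). Equal radii place J and T the same way about B: J = B + 7.4·n = (25.574, 29.456), T = B − 7.4·n = (34.706, 17.809). Then |UT| = |T − U| = 39.008.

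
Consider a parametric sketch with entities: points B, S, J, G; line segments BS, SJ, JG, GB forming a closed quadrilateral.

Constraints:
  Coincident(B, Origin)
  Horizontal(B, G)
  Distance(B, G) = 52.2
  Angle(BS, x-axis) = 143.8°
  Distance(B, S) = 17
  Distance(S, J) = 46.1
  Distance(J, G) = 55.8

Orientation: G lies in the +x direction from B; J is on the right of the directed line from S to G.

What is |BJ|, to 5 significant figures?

32.146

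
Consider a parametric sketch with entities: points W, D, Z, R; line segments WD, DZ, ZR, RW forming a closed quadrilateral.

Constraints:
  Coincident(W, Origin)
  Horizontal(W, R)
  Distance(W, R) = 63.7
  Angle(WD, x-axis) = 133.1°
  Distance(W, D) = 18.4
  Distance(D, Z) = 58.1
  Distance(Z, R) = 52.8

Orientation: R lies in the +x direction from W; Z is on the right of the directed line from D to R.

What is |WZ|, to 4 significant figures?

39.85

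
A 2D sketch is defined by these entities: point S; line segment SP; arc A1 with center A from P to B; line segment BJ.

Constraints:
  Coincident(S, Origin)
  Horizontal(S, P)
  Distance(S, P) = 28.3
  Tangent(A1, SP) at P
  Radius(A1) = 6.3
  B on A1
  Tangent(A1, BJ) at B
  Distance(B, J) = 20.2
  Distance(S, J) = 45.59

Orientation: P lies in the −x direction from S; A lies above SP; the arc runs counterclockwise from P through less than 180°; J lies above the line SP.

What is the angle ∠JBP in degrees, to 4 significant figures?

112.6°

S is at the origin; S and P share the same y with |SP| = 28.3 and P on the −x side, so P = (-28.30, 0.000). Since A1 is tangent to SP there, AP ⟂ SP, so A = P + (0, 6.3) = (-28.30, 6.300). Since AB ⟂ BJ (tangency), |AJ| = √(6.3² + 20.2²) = 21.16 regardless of where B sits on A1. So J lies on both circle(S, 45.59) and circle(A, 21.16); the above-SP intersection is J = (-38.08, 25.06). B is the foot of the tangent from J: B = (-23.83, 10.74).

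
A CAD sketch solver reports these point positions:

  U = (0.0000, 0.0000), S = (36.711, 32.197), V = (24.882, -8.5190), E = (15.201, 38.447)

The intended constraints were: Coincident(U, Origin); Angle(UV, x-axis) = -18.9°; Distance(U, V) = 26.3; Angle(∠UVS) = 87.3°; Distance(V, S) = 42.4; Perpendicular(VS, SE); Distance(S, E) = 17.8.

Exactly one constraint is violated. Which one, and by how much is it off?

Distance(S, E) = 17.8 — off by 4.60.

U = (0.00, 0.00) ✓; UV at -18.90° ✓; |UV| = 26.30 ✓; ∠UVS = 87.30° ✓; |VS| = 42.40 ✓; ∠(VS, SE) = 90.00° ✓; |SE| = 22.40 ✗.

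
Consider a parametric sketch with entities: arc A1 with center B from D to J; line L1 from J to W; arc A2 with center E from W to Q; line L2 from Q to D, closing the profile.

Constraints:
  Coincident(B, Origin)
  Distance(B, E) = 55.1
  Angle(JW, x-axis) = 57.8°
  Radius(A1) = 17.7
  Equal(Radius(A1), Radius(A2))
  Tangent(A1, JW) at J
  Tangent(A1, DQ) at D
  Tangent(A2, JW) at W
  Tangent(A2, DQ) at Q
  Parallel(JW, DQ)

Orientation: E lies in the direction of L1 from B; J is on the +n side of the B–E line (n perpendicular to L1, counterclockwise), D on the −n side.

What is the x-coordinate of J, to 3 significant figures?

-15.0

The slot axis is L1's direction at 57.8°, so u = (cos 57.8°, sin 57.8°) = (0.533, 0.846) and n = (−sin 57.8°, cos 57.8°) = (-0.846, 0.533). B is at the origin and E lies 55.1 along u from B, so E = 55.1·u = (29.4, 46.6). Tangency of A1 to both parallel lines with radius 17.7 puts J and D at B ± 17.7·n: J = (-15.0, 9.43), D = (15.0, -9.43). So J.x = -15.0.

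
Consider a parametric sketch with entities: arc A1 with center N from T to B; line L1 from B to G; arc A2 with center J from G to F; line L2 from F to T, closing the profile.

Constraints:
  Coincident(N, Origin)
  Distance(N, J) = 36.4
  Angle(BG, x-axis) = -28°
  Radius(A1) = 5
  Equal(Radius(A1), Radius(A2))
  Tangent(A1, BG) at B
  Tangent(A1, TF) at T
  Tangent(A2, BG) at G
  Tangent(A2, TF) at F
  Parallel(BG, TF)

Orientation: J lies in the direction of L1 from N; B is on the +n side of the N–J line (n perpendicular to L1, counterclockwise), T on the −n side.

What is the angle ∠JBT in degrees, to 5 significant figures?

82.179°

N is at the origin and J lies 36.4 along u from N, so J = 36.4·u = (32.139, -17.089). Tangency of A1 to both parallel lines with radius 5.0 puts B and T at N ± 5.0·n: B = (2.3474, 4.4147), T = (-2.3474, -4.4147). Then cos ∠JBT = BJ·BT / (|BJ||BT|), giving 82.179°.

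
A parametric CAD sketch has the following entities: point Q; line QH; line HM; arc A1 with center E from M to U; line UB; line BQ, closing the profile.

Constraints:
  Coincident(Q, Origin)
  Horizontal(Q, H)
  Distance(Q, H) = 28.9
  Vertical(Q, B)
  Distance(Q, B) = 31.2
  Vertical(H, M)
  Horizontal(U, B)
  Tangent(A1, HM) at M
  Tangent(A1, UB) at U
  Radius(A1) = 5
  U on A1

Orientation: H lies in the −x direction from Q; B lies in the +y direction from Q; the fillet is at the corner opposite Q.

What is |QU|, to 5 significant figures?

39.302

Q is at the origin; QH is horizontal with |QH| = 28.9 and H on the −x side, so H = (-28.900, 0.0000). QB is vertical with |QB| = 31.2 and B on the +y side, so B = (0.0000, 31.200). The virtual corner opposite Q is at (-28.900, 31.200). The tangent condition forces EM to be normal to HM and tangency of A1 to UB means the radius EU is perpendicular to UB, with radius 5.0, so the center E sits 5.0 in from both sides at E = (-23.900, 26.200). That places the tangent points at M = (-28.900, 26.200) on HM and U = (-23.900, 31.200) on UB. Then |QU| = |U − Q| = 39.302.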